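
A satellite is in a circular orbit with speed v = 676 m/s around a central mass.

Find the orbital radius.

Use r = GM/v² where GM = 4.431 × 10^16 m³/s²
v = 676 m/s
GM = 4.431 × 10^16 m³/s²
v² = 456976 m²/s²
r = GM/v² = (4.431 × 10^16) / 456976 = 9.69635 × 10^10 m ≈ 96.96 Gm

Final answer: 96.96 Gm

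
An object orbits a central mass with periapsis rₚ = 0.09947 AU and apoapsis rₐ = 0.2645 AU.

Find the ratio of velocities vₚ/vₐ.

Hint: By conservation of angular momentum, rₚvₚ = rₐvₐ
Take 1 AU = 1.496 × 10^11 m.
rₚ = 0.09947 AU = 1.48807 × 10^10 m
rₐ = 0.2645 AU = 3.95692 × 10^10 m
rₚvₚ = rₐvₐ  ⇒  vₚ/vₐ = rₐ/rₚ
vₚ/vₐ = (3.95692 × 10^10) / (1.48807 × 10^10) = 2.65909

Final answer: vₚ/vₐ = 2.659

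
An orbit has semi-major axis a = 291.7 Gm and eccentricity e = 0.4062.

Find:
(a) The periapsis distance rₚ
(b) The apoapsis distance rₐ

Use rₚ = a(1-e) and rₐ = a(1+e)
a = 291.7 Gm = 2.917 × 10^11 m
e = 0.4062:  1 − e = 0.5938,  1 + e = 1.4062
(a) rₚ = a(1 − e) = 2.917 × 10^11 m × 0.5938 = 1.73211 × 10^11 m ≈ 173.2 Gm
(b) rₐ = a(1 + e) = 2.917 × 10^11 m × 1.4062 = 4.10189 × 10^11 m ≈ 410.2 Gm

Final answer:
(a) rₚ = 173.2 Gm
(b) rₐ = 410.2 Gm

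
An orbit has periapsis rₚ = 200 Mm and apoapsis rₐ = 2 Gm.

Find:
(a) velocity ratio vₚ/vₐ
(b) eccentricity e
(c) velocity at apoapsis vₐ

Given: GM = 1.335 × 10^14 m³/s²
rₚ = 200 Mm = 2 × 10^8 m
rₐ = 2 Gm = 2 × 10^9 m
GM = 1.335 × 10^14 m³/s²
a = (rₚ + rₐ)/2 = 1.1 × 10^9 m
e = (rₐ − rₚ)/(rₐ + rₚ) = (1.8 × 10^9) / (2.2 × 10^9) = 0.818182
(a) vₚ/vₐ = rₐ/rₚ (angular momentum) = (2 × 10^9) / (2 × 10^8) = 10 ≈ 10
(b) e = 0.818182 ≈ 0.8182
(c) vₐ² = GM (2/rₐ − 1/a) = 1.335 × 10^14 × (1 × 10^-9 − 9.09091 × 10^-10) = 12136.4 m²/s²;  vₐ = 110.165 m/s ≈ 110.2 m/s

Final answer:
(a) velocity ratio vₚ/vₐ = 10
(b) eccentricity e = 0.8182
(c) velocity at apoapsis vₐ = 110.2 m/s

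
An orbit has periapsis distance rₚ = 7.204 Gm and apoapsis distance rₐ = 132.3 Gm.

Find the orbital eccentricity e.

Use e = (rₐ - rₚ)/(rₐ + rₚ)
rₚ = 7.204 Gm = 7.204 × 10^9 m
rₐ = 132.3 Gm = 1.323 × 10^11 m
rₐ − rₚ = 1.25096 × 10^11 m
rₐ + rₚ = 1.39504 × 10^11 m
e = (rₐ − rₚ)/(rₐ + rₚ) = 0.89672

Final answer: e = 0.8967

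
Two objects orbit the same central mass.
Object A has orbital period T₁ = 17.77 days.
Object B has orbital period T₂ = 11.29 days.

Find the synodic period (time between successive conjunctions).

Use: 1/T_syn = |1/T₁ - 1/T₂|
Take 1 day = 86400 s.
T₁ = 17.77 days = 1.53533 × 10^6 s
T₂ = 11.29 days = 975456 s
1/T₁ = 6.51327 × 10^-7 s⁻¹
1/T₂ = 1.02516 × 10^-6 s⁻¹
|1/T₁ − 1/T₂| = 3.73835 × 10^-7 s⁻¹
T_syn = 1 / |1/T₁ − 1/T₂| = 2.67498 × 10^6 s ≈ 30.96 days

Final answer: T_syn = 30.96 days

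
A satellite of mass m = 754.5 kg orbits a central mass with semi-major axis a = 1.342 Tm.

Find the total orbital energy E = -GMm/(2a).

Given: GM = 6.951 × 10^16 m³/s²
a = 1.342 Tm = 1.342 × 10^12 m
GM = 6.951 × 10^16 m³/s²
2a = 2.684 × 10^12 m
GMm = 6.951 × 10^16 × 754.5 = 5.24453 × 10^19 m³·kg/s²
E = −GMm/(2a) = -1.954 × 10^7 J ≈ -19.54 MJ

Final answer: -19.54 MJ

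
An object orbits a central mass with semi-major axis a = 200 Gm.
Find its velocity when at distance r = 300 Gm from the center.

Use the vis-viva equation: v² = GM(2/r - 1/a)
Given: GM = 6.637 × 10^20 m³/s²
a = 200 Gm = 2 × 10^11 m
r = 300 Gm = 3 × 10^11 m
GM = 6.637 × 10^20 m³/s²
2/r − 1/a = 6.66667 × 10^-12 − 5 × 10^-12 = 1.66667 × 10^-12 m⁻¹
v² = GM (2/r − 1/a) = 1.10617 × 10^9 m²/s²
v = 33259.1 m/s ≈ 33.26 km/s

Final answer: 33.26 km/s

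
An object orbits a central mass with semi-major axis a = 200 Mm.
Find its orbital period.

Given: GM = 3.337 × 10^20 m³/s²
a = 200 Mm = 2 × 10^8 m
GM = 3.337 × 10^20 m³/s²
a³ = 8 × 10^24 m³
T = 2π √(a³/GM) = 2π √((8 × 10^24) / (3.337 × 10^20)) = 2π × 154.834 s
T = 972.852 s ≈ 16.21 minutes

Final answer: 16.21 minutes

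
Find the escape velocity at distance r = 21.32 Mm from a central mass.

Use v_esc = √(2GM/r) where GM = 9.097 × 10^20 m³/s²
r = 21.32 Mm = 2.132 × 10^7 m
GM = 9.097 × 10^20 m³/s²
2GM/r = 2 × (9.097 × 10^20) / (2.132 × 10^7) = 8.53377 × 10^13 m²/s²
v_esc = √(2GM/r) = 9.23784 × 10^6 m/s ≈ 9238 km/s

Final answer: 9238 km/s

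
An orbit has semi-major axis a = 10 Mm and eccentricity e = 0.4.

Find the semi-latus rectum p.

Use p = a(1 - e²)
a = 10 Mm = 1 × 10^7 m
e = 0.4,  e² = 0.16,  1 − e² = 0.84
p = a(1 − e²) = 1 × 10^7 m × 0.84 = 8.4 × 10^6 m ≈ 8.4 Mm

Final answer: p = 8.4 Mm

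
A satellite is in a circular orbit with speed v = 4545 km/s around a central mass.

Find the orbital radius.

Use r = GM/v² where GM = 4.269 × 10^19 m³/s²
v = 4545 km/s = 4.545 × 10^6 m/s
GM = 4.269 × 10^19 m³/s²
v² = 2.0657 × 10^13 m²/s²
r = GM/v² = (4.269 × 10^19) / (2.0657 × 10^13) = 2.06661 × 10^6 m ≈ 2.067 Mm

Final answer: 2.067 Mm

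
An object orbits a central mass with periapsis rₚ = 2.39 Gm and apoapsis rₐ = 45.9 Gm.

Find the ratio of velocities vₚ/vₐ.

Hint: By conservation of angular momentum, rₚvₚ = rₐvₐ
rₚ = 2.39 Gm = 2.39 × 10^9 m
rₐ = 45.9 Gm = 4.59 × 10^10 m
rₚvₚ = rₐvₐ  ⇒  vₚ/vₐ = rₐ/rₚ
vₚ/vₐ = (4.59 × 10^10) / (2.39 × 10^9) = 19.205

Final answer: vₚ/vₐ = 19.21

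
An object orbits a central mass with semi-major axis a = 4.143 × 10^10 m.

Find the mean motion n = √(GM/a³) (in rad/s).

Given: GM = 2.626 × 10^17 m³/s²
a = 4.143 × 10^10 m
GM = 2.626 × 10^17 m³/s²
a³ = 7.11123 × 10^31 m³
GM/a³ = (2.626 × 10^17) / (7.11123 × 10^31) = 3.69275 × 10^-15 s⁻²
n = √(GM/a³) = 6.0768 × 10^-8 rad/s ≈ 6.077 × 10^-8 rad/s

Final answer: n = 6.077 × 10^-8 rad/s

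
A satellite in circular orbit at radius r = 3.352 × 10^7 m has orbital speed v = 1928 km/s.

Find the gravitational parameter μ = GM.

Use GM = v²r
r = 3.352 × 10^7 m
v = 1928 km/s = 1.928 × 10^6 m/s
v² = 3.71718 × 10^12 m²/s²
GM = v²r = 3.71718 × 10^12 × 3.352 × 10^7 = 1.246 × 10^20 m³/s²
GM ≈ 1.246 × 10^20 m³/s²

Final answer: GM = 1.246 × 10^20 m³/s²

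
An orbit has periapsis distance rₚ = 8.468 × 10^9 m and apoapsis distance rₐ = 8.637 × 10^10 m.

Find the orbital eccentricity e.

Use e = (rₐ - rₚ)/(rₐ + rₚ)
rₚ = 8.468 × 10^9 m
rₐ = 8.637 × 10^10 m
rₐ − rₚ = 7.7902 × 10^10 m
rₐ + rₚ = 9.4838 × 10^10 m
e = (rₐ − rₚ)/(rₐ + rₚ) = 0.821422

Final answer: e = 0.8214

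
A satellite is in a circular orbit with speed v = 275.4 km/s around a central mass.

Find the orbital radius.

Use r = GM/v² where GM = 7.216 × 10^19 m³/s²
v = 275.4 km/s = 275400 m/s
GM = 7.216 × 10^19 m³/s²
v² = 7.58452 × 10^10 m²/s²
r = GM/v² = (7.216 × 10^19) / (7.58452 × 10^10) = 9.51412 × 10^8 m ≈ 951.4 Mm

Final answer: 951.4 Mm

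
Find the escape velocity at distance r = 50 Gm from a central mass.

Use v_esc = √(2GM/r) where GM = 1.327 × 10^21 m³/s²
r = 50 Gm = 5 × 10^10 m
GM = 1.327 × 10^21 m³/s²
2GM/r = 2 × (1.327 × 10^21) / (5 × 10^10) = 5.308 × 10^10 m²/s²
v_esc = √(2GM/r) = 230391 m/s ≈ 230.4 km/s

Final answer: 230.4 km/s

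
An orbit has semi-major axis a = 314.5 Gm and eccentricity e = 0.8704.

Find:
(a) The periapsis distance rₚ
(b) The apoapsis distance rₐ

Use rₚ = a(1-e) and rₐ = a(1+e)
a = 314.5 Gm = 3.145 × 10^11 m
e = 0.8704:  1 − e = 0.1296,  1 + e = 1.8704
(a) rₚ = a(1 − e) = 3.145 × 10^11 m × 0.1296 = 4.07592 × 10^10 m ≈ 40.76 Gm
(b) rₐ = a(1 + e) = 3.145 × 10^11 m × 1.8704 = 5.88241 × 10^11 m ≈ 588.2 Gm

Final answer:
(a) rₚ = 40.76 Gm
(b) rₐ = 588.2 Gm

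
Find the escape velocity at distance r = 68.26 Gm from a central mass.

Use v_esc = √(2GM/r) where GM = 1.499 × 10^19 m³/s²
r = 68.26 Gm = 6.826 × 10^10 m
GM = 1.499 × 10^19 m³/s²
2GM/r = 2 × (1.499 × 10^19) / (6.826 × 10^10) = 4.39203 × 10^8 m²/s²
v_esc = √(2GM/r) = 20957.2 m/s ≈ 20.96 km/s

Final answer: 20.96 km/s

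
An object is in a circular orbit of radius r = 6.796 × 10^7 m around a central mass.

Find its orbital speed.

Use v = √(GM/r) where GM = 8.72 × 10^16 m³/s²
r = 6.796 × 10^7 m
GM = 8.72 × 10^16 m³/s²
GM/r = (8.72 × 10^16) / (6.796 × 10^7) = 1.28311 × 10^9 m²/s²
v = √(GM/r) = 35820.5 m/s ≈ 35.82 km/s

Final answer: 35.82 km/s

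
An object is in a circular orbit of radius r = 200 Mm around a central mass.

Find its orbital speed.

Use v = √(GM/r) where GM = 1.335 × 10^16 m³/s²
r = 200 Mm = 2 × 10^8 m
GM = 1.335 × 10^16 m³/s²
GM/r = (1.335 × 10^16) / (2 × 10^8) = 6.675 × 10^7 m²/s²
v = √(GM/r) = 8170.07 m/s ≈ 8.17 km/s

Final answer: 8.17 km/s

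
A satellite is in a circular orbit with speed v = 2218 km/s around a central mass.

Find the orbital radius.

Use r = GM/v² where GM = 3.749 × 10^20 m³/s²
v = 2218 km/s = 2.218 × 10^6 m/s
GM = 3.749 × 10^20 m³/s²
v² = 4.91952 × 10^12 m²/s²
r = GM/v² = (3.749 × 10^20) / (4.91952 × 10^12) = 7.62066 × 10^7 m ≈ 76.21 Mm

Final answer: 76.21 Mm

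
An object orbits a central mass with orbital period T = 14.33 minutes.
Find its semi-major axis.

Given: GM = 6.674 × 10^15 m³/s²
T = 14.33 minutes = 859.8 s
GM = 6.674 × 10^15 m³/s²
Kepler's third law: a³ = GM T² / (4π²)
T² = 739256 s²
a³ = (6.674 × 10^15) × 739256 / (4π²) = 1.24974 × 10^20 m³
a = (a³)^(1/3) = 4.99966 × 10^6 m ≈ 5 Mm

Final answer: 5 Mm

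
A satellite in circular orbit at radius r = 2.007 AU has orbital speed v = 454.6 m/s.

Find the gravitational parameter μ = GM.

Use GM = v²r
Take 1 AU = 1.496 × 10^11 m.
r = 2.007 AU = 3.00247 × 10^11 m
v = 454.6 m/s
v² = 206661 m²/s²
GM = v²r = 206661 × 3.00247 × 10^11 = 6.20494 × 10^16 m³/s²
GM ≈ 6.205 × 10^16 m³/s²

Final answer: GM = 6.205 × 10^16 m³/s²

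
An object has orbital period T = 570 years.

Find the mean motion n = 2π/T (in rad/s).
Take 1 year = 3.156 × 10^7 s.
T = 570 years = 1.79892 × 10^10 s
n = 2π / (1.79892 × 10^10 s) = 3.49275 × 10^-10 rad/s ≈ 3.493 × 10^-10 rad/s

Final answer: n = 3.493 × 10^-10 rad/s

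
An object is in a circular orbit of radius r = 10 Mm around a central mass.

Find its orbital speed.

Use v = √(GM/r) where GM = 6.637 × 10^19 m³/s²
r = 10 Mm = 1 × 10^7 m
GM = 6.637 × 10^19 m³/s²
GM/r = (6.637 × 10^19) / (1 × 10^7) = 6.637 × 10^12 m²/s²
v = √(GM/r) = 2.57624 × 10^6 m/s ≈ 2576 km/s

Final answer: 2576 km/s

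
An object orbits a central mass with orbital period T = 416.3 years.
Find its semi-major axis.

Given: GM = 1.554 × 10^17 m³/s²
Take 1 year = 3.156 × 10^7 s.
T = 416.3 years = 1.31384 × 10^10 s
GM = 1.554 × 10^17 m³/s²
Kepler's third law: a³ = GM T² / (4π²)
T² = 1.72618 × 10^20 s²
a³ = (1.554 × 10^17) × (1.72618 × 10^20) / (4π²) = 6.79482 × 10^35 m³
a = (a³)^(1/3) = 8.79143 × 10^11 m ≈ 879.1 Gm

Final answer: 879.1 Gm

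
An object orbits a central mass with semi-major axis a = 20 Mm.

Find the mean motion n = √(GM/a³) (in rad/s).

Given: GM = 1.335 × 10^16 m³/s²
a = 20 Mm = 2 × 10^7 m
GM = 1.335 × 10^16 m³/s²
a³ = 8 × 10^21 m³
GM/a³ = (1.335 × 10^16) / (8 × 10^21) = 1.66875 × 10^-6 s⁻²
n = √(GM/a³) = 0.0012918 rad/s ≈ 0.001292 rad/s

Final answer: n = 0.001292 rad/s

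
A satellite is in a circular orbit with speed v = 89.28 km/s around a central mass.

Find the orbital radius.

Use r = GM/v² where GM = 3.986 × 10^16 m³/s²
v = 89.28 km/s = 89280 m/s
GM = 3.986 × 10^16 m³/s²
v² = 7.97092 × 10^9 m²/s²
r = GM/v² = (3.986 × 10^16) / (7.97092 × 10^9) = 5.00068 × 10^6 m ≈ 5.001 Mm

Final answer: 5.001 Mm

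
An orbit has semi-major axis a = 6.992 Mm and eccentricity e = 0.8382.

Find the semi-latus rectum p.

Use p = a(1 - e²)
a = 6.992 Mm = 6.992 × 10^6 m
e = 0.8382,  e² = 0.702579,  1 − e² = 0.297421
p = a(1 − e²) = 6.992 × 10^6 m × 0.297421 = 2.07957 × 10^6 m ≈ 2.08 Mm

Final answer: p = 2.08 Mm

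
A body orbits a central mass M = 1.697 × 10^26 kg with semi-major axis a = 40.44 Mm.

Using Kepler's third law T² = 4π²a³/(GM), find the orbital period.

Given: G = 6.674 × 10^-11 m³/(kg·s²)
M = 1.697 × 10^26 kg
GM = G × M = 6.674 × 10^-11 × 1.697 × 10^26 = 1.13258 × 10^16 m³/s²
a = 40.44 Mm = 4.044 × 10^7 m
a³ = 6.61353 × 10^22 m³
T = 2π √(a³/GM) = 2π √((6.61353 × 10^22) / (1.13258 × 10^16)) = 2π × 2416.48 s
T = 15183.2 s ≈ 4.218 hours

Final answer: 4.218 hours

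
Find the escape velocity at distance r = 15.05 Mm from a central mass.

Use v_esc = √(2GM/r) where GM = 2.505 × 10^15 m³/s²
r = 15.05 Mm = 1.505 × 10^7 m
GM = 2.505 × 10^15 m³/s²
2GM/r = 2 × (2.505 × 10^15) / (1.505 × 10^7) = 3.3289 × 10^8 m²/s²
v_esc = √(2GM/r) = 18245.3 m/s ≈ 18.25 km/s

Final answer: 18.25 km/s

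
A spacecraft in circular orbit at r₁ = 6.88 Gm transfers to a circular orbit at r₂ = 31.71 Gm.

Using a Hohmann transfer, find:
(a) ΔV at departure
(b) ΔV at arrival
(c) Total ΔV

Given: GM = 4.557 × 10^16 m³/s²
r₁ = 6.88 Gm = 6.88 × 10^9 m
r₂ = 31.71 Gm = 3.171 × 10^10 m
GM = 4.557 × 10^16 m³/s²
Transfer ellipse: a_t = (r₁ + r₂)/2 = 1.9295 × 10^10 m
Circular speed at r₁: v₁ = √(GM/r₁) = 2573.63 m/s
Transfer speed at r₁ (periapsis): v₁ₜ = √(GM(2/r₁ − 1/a_t)) = 3299.29 m/s
(a) ΔV₁ = v₁ₜ − v₁ = 725.669 m/s ≈ 725.7 m/s
Circular speed at r₂: v₂ = √(GM/r₂) = 1198.79 m/s
Transfer speed at r₂ (apoapsis): v₂ₜ = √(GM(2/r₂ − 1/a_t)) = 715.835 m/s
(b) ΔV₂ = v₂ − v₂ₜ = 482.95 m/s ≈ 482.9 m/s
(c) ΔV_total = ΔV₁ + ΔV₂ = 1208.62 m/s ≈ 1.209 km/s

Final answer:
(a) ΔV₁ = 725.7 m/s
(b) ΔV₂ = 482.9 m/s
(c) ΔV_total = 1.209 km/s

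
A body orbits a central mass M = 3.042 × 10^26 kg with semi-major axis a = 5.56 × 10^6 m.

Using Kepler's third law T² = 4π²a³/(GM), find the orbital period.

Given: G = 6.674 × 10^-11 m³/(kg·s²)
M = 3.042 × 10^26 kg
GM = G × M = 6.674 × 10^-11 × 3.042 × 10^26 = 2.03023 × 10^16 m³/s²
a = 5.56 × 10^6 m
a³ = 1.7188 × 10^20 m³
T = 2π √(a³/GM) = 2π √((1.7188 × 10^20) / (2.03023 × 10^16)) = 2π × 92.0109 s
T = 578.122 s ≈ 9.635 minutes

Final answer: 9.635 minutes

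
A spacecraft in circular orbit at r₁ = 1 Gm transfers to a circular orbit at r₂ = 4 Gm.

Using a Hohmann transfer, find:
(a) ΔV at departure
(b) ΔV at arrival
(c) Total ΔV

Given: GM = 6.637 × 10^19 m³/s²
r₁ = 1 Gm = 1 × 10^9 m
r₂ = 4 Gm = 4 × 10^9 m
GM = 6.637 × 10^19 m³/s²
Transfer ellipse: a_t = (r₁ + r₂)/2 = 2.5 × 10^9 m
Circular speed at r₁: v₁ = √(GM/r₁) = 257624 m/s
Transfer speed at r₁ (periapsis): v₁ₜ = √(GM(2/r₁ − 1/a_t)) = 325871 m/s
(a) ΔV₁ = v₁ₜ − v₁ = 68247.4 m/s ≈ 68.25 km/s
Circular speed at r₂: v₂ = √(GM/r₂) = 128812 m/s
Transfer speed at r₂ (apoapsis): v₂ₜ = √(GM(2/r₂ − 1/a_t)) = 81467.8 m/s
(b) ΔV₂ = v₂ − v₂ₜ = 47344.1 m/s ≈ 47.34 km/s
(c) ΔV_total = ΔV₁ + ΔV₂ = 115591 m/s ≈ 115.6 km/s

Final answer:
(a) ΔV₁ = 68.25 km/s
(b) ΔV₂ = 47.34 km/s
(c) ΔV_total = 115.6 km/s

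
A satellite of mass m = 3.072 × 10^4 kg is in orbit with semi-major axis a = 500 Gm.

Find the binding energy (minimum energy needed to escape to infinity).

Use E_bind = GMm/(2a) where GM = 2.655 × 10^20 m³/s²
a = 500 Gm = 5 × 10^11 m
GM = 2.655 × 10^20 m³/s²
m = 3.072 × 10^4 kg
GMm = 2.655 × 10^20 × 30720 = 8.15616 × 10^24 m³·kg/s²
2a = 1 × 10^12 m
E_bind = GMm/(2a) = 8.15616 × 10^12 J ≈ 8.156 TJ

Final answer: 8.156 TJ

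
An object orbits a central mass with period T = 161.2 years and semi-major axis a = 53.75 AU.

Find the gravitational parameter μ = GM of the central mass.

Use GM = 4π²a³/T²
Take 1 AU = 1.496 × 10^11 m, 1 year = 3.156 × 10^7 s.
T = 161.2 years = 5.08747 × 10^9 s
a = 53.75 AU = 8.041 × 10^12 m
a³ = 5.19912 × 10^38 m³
T² = 2.58824 × 10^19 s²
GM = 4π² × (5.19912 × 10^38) / (2.58824 × 10^19) = 7.93023 × 10^20 m³/s²
GM ≈ 7.93 × 10^20 m³/s²

Final answer: GM = 7.93 × 10^20 m³/s²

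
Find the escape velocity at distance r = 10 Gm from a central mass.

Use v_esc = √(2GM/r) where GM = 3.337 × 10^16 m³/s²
r = 10 Gm = 1 × 10^10 m
GM = 3.337 × 10^16 m³/s²
2GM/r = 2 × (3.337 × 10^16) / (1 × 10^10) = 6.674 × 10^6 m²/s²
v_esc = √(2GM/r) = 2583.41 m/s ≈ 2.583 km/s

Final answer: 2.583 km/s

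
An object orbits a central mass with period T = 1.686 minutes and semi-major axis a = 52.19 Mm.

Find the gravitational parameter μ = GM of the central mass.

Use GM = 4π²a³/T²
T = 1.686 minutes = 101.16 s
a = 52.19 Mm = 5.219 × 10^7 m
a³ = 1.42155 × 10^23 m³
T² = 10233.3 s²
GM = 4π² × (1.42155 × 10^23) / 10233.3 = 5.48408 × 10^20 m³/s²
GM ≈ 5.484 × 10^20 m³/s²

Final answer: GM = 5.484 × 10^20 m³/s²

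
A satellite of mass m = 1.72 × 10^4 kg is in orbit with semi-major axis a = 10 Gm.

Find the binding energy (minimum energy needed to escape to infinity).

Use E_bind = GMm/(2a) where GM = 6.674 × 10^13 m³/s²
a = 10 Gm = 1 × 10^10 m
GM = 6.674 × 10^13 m³/s²
m = 1.72 × 10^4 kg
GMm = 6.674 × 10^13 × 17200 = 1.14793 × 10^18 m³·kg/s²
2a = 2 × 10^10 m
E_bind = GMm/(2a) = 5.73964 × 10^7 J ≈ 57.4 MJ

Final answer: 57.4 MJ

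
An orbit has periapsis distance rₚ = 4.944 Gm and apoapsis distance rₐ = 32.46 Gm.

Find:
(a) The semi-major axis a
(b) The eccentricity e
rₚ = 4.944 Gm = 4.944 × 10^9 m
rₐ = 32.46 Gm = 3.246 × 10^10 m
(a) a = (rₚ + rₐ)/2 = 1.8702 × 10^10 m ≈ 18.7 Gm
(b) e = (rₐ − rₚ)/(rₐ + rₚ) = (2.7516 × 10^10) / (3.7404 × 10^10) = 0.735643

Final answer:
(a) a = 18.7 Gm
(b) e = 0.7356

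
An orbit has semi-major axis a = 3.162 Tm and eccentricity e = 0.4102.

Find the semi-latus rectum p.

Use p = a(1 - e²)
a = 3.162 Tm = 3.162 × 10^12 m
e = 0.4102,  e² = 0.168264,  1 − e² = 0.831736
p = a(1 − e²) = 3.162 × 10^12 m × 0.831736 = 2.62995 × 10^12 m ≈ 2.63 Tm

Final answer: p = 2.63 Tm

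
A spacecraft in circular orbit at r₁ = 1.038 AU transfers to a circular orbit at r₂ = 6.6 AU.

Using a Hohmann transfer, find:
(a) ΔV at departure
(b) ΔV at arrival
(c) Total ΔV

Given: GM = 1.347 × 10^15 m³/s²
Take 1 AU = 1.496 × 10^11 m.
r₁ = 1.038 AU = 1.55285 × 10^11 m
r₂ = 6.6 AU = 9.8736 × 10^11 m
GM = 1.347 × 10^15 m³/s²
Transfer ellipse: a_t = (r₁ + r₂)/2 = 5.71322 × 10^11 m
Circular speed at r₁: v₁ = √(GM/r₁) = 93.1364 m/s
Transfer speed at r₁ (periapsis): v₁ₜ = √(GM(2/r₁ − 1/a_t)) = 122.438 m/s
(a) ΔV₁ = v₁ₜ − v₁ = 29.3017 m/s ≈ 29.3 m/s
Circular speed at r₂: v₂ = √(GM/r₂) = 36.9357 m/s
Transfer speed at r₂ (apoapsis): v₂ₜ = √(GM(2/r₂ − 1/a_t)) = 19.2562 m/s
(b) ΔV₂ = v₂ − v₂ₜ = 17.6795 m/s ≈ 17.68 m/s
(c) ΔV_total = ΔV₁ + ΔV₂ = 46.9812 m/s ≈ 46.98 m/s

Final answer:
(a) ΔV₁ = 29.3 m/s
(b) ΔV₂ = 17.68 m/s
(c) ΔV_total = 46.98 m/s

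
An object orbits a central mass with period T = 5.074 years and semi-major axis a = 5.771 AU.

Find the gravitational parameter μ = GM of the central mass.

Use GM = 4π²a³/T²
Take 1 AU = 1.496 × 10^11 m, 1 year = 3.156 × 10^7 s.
T = 5.074 years = 1.60135 × 10^8 s
a = 5.771 AU = 8.63342 × 10^11 m
a³ = 6.43499 × 10^35 m³
T² = 2.56434 × 10^16 s²
GM = 4π² × (6.43499 × 10^35) / (2.56434 × 10^16) = 9.90679 × 10^20 m³/s²
GM ≈ 9.907 × 10^20 m³/s²

Final answer: GM = 9.907 × 10^20 m³/s²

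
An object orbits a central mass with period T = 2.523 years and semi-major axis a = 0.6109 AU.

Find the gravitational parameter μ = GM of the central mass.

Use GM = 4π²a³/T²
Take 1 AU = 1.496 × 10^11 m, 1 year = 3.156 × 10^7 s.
T = 2.523 years = 7.96259 × 10^7 s
a = 0.6109 AU = 9.13906 × 10^10 m
a³ = 7.63317 × 10^32 m³
T² = 6.34028 × 10^15 s²
GM = 4π² × (7.63317 × 10^32) / (6.34028 × 10^15) = 4.75288 × 10^18 m³/s²
GM ≈ 4.753 × 10^18 m³/s²

Final answer: GM = 4.753 × 10^18 m³/s²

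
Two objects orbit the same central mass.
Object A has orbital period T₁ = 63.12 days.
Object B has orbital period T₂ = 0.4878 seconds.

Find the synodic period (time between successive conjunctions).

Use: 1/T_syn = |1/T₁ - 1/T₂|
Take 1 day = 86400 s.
T₁ = 63.12 days = 5.45357 × 10^6 s
T₂ = 0.4878 seconds
1/T₁ = 1.83366 × 10^-7 s⁻¹
1/T₂ = 2.05002 s⁻¹
|1/T₁ − 1/T₂| = 2.05002 s⁻¹
T_syn = 1 / |1/T₁ − 1/T₂| = 0.4878 s ≈ 0.4878 seconds

Final answer: T_syn = 0.4878 seconds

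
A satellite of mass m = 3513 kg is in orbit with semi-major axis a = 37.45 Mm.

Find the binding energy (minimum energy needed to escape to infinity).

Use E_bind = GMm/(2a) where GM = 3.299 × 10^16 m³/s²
a = 37.45 Mm = 3.745 × 10^7 m
GM = 3.299 × 10^16 m³/s²
m = 3513 kg
GMm = 3.299 × 10^16 × 3513 = 1.15894 × 10^20 m³·kg/s²
2a = 7.49 × 10^7 m
E_bind = GMm/(2a) = 1.54731 × 10^12 J ≈ 1.547 TJ

Final answer: 1.547 TJ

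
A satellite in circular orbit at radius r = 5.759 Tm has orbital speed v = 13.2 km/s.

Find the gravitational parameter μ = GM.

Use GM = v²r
r = 5.759 Tm = 5.759 × 10^12 m
v = 13.2 km/s = 13200 m/s
v² = 1.7424 × 10^8 m²/s²
GM = v²r = 1.7424 × 10^8 × 5.759 × 10^12 = 1.00345 × 10^21 m³/s²
GM ≈ 1.003 × 10^21 m³/s²

Final answer: GM = 1.003 × 10^21 m³/s²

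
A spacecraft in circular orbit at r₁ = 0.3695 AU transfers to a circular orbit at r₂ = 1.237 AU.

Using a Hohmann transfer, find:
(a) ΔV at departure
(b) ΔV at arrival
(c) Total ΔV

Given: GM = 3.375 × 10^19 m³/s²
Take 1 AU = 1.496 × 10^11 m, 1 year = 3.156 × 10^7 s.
r₁ = 0.3695 AU = 5.52772 × 10^10 m
r₂ = 1.237 AU = 1.85055 × 10^11 m
GM = 3.375 × 10^19 m³/s²
Transfer ellipse: a_t = (r₁ + r₂)/2 = 1.20166 × 10^11 m
Circular speed at r₁: v₁ = √(GM/r₁) = 24709.5 m/s
Transfer speed at r₁ (periapsis): v₁ₜ = √(GM(2/r₁ − 1/a_t)) = 30663.6 m/s
(a) ΔV₁ = v₁ₜ − v₁ = 5954.12 m/s ≈ 1.256 AU/year
Circular speed at r₂: v₂ = √(GM/r₂) = 13504.7 m/s
Transfer speed at r₂ (apoapsis): v₂ₜ = √(GM(2/r₂ − 1/a_t)) = 9159.42 m/s
(b) ΔV₂ = v₂ − v₂ₜ = 4345.32 m/s ≈ 0.9167 AU/year
(c) ΔV_total = ΔV₁ + ΔV₂ = 10299.4 m/s ≈ 2.173 AU/year

Final answer:
(a) ΔV₁ = 1.256 AU/year
(b) ΔV₂ = 0.9167 AU/year
(c) ΔV_total = 2.173 AU/year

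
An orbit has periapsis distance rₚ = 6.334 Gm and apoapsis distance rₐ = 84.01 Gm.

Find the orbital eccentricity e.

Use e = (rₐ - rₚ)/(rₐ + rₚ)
rₚ = 6.334 Gm = 6.334 × 10^9 m
rₐ = 84.01 Gm = 8.401 × 10^10 m
rₐ − rₚ = 7.7676 × 10^10 m
rₐ + rₚ = 9.0344 × 10^10 m
e = (rₐ − rₚ)/(rₐ + rₚ) = 0.85978

Final answer: e = 0.8598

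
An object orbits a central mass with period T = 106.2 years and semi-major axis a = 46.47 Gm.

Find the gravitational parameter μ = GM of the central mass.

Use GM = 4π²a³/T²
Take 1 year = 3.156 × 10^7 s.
T = 106.2 years = 3.35167 × 10^9 s
a = 46.47 Gm = 4.647 × 10^10 m
a³ = 1.0035 × 10^32 m³
T² = 1.12337 × 10^19 s²
GM = 4π² × (1.0035 × 10^32) / (1.12337 × 10^19) = 3.52659 × 10^14 m³/s²
GM ≈ 3.527 × 10^14 m³/s²

Final answer: GM = 3.527 × 10^14 m³/s²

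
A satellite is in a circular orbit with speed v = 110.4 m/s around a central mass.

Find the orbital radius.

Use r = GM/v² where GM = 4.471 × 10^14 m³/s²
v = 110.4 m/s
GM = 4.471 × 10^14 m³/s²
v² = 12188.2 m²/s²
r = GM/v² = (4.471 × 10^14) / 12188.2 = 3.66831 × 10^10 m ≈ 36.68 Gm

Final answer: 36.68 Gm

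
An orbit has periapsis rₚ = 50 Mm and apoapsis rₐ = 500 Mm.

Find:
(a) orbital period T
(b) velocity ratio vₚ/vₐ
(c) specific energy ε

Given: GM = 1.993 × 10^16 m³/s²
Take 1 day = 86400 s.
rₚ = 50 Mm = 5 × 10^7 m
rₐ = 500 Mm = 5 × 10^8 m
GM = 1.993 × 10^16 m³/s²
a = (rₚ + rₐ)/2 = 2.75 × 10^8 m
e = (rₐ − rₚ)/(rₐ + rₚ) = (4.5 × 10^8) / (5.5 × 10^8) = 0.818182
(a) a³ = 2.07969 × 10^25 m³;  T = 2π √(a³/GM) = 2π × 32303.2 s = 202967 s ≈ 2.349 days
(b) vₚ/vₐ = rₐ/rₚ (angular momentum) = (5 × 10^8) / (5 × 10^7) = 10 ≈ 10
(c) 2a = 5.5 × 10^8 m;  ε = −GM/(2a) = -3.62364 × 10^7 J/kg ≈ -36.24 MJ/kg

Final answer:
(a) orbital period T = 2.349 days
(b) velocity ratio vₚ/vₐ = 10
(c) specific energy ε = -36.24 MJ/kg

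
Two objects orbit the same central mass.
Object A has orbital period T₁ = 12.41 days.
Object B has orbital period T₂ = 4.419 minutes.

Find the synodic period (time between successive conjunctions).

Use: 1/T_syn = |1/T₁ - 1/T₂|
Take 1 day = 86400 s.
T₁ = 12.41 days = 1.07222 × 10^6 s
T₂ = 4.419 minutes = 265.14 s
1/T₁ = 9.32641 × 10^-7 s⁻¹
1/T₂ = 0.00377159 s⁻¹
|1/T₁ − 1/T₂| = 0.00377066 s⁻¹
T_syn = 1 / |1/T₁ − 1/T₂| = 265.206 s ≈ 4.42 minutes

Final answer: T_syn = 4.42 minutes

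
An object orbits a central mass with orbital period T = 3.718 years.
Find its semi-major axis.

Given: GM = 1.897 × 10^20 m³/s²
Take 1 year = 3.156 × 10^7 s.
T = 3.718 years = 1.1734 × 10^8 s
GM = 1.897 × 10^20 m³/s²
Kepler's third law: a³ = GM T² / (4π²)
T² = 1.37687 × 10^16 s²
a³ = (1.897 × 10^20) × (1.37687 × 10^16) / (4π²) = 6.61607 × 10^34 m³
a = (a³)^(1/3) = 4.04452 × 10^11 m ≈ 404.5 Gm

Final answer: 404.5 Gm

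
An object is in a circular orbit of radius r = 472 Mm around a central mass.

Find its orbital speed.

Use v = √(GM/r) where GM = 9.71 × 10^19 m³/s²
r = 472 Mm = 4.72 × 10^8 m
GM = 9.71 × 10^19 m³/s²
GM/r = (9.71 × 10^19) / (4.72 × 10^8) = 2.0572 × 10^11 m²/s²
v = √(GM/r) = 453564 m/s ≈ 453.6 km/s

Final answer: 453.6 km/s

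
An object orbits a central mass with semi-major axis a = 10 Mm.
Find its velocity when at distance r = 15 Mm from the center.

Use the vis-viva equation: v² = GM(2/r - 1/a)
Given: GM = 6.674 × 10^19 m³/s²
a = 10 Mm = 1 × 10^7 m
r = 15 Mm = 1.5 × 10^7 m
GM = 6.674 × 10^19 m³/s²
2/r − 1/a = 1.33333 × 10^-7 − 1 × 10^-7 = 3.33333 × 10^-8 m⁻¹
v² = GM (2/r − 1/a) = 2.22467 × 10^12 m²/s²
v = 1.49153 × 10^6 m/s ≈ 1492 km/s

Final answer: 1492 km/s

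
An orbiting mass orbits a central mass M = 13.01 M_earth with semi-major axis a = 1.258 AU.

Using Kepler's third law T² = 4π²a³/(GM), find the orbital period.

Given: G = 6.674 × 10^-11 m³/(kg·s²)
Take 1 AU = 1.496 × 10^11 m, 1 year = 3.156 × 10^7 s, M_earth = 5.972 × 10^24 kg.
M = 13.01 M_earth = 7.76957 × 10^25 kg
GM = G × M = 6.674 × 10^-11 × 7.76957 × 10^25 = 5.18541 × 10^15 m³/s²
a = 1.258 AU = 1.88197 × 10^11 m
a³ = 6.66556 × 10^33 m³
T = 2π √(a³/GM) = 2π √((6.66556 × 10^33) / (5.18541 × 10^15)) = 2π × 1.13377 × 10^9 s
T = 7.12372 × 10^9 s ≈ 225.7 years

Final answer: 225.7 years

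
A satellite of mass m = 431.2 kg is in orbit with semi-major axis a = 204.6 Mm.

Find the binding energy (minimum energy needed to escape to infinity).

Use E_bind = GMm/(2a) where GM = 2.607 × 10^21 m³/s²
a = 204.6 Mm = 2.046 × 10^8 m
GM = 2.607 × 10^21 m³/s²
m = 431.2 kg
GMm = 2.607 × 10^21 × 431.2 = 1.12414 × 10^24 m³·kg/s²
2a = 4.092 × 10^8 m
E_bind = GMm/(2a) = 2.74716 × 10^15 J ≈ 2.747 PJ

Final answer: 2.747 PJ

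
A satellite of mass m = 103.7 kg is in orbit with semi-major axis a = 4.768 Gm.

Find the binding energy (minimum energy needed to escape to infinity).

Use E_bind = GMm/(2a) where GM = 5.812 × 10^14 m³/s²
a = 4.768 Gm = 4.768 × 10^9 m
GM = 5.812 × 10^14 m³/s²
m = 103.7 kg
GMm = 5.812 × 10^14 × 103.7 = 6.02704 × 10^16 m³·kg/s²
2a = 9.536 × 10^9 m
E_bind = GMm/(2a) = 6.32031 × 10^6 J ≈ 6.32 MJ

Final answer: 6.32 MJ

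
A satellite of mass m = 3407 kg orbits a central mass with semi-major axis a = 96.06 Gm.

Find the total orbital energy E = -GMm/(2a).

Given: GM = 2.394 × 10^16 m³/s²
a = 96.06 Gm = 9.606 × 10^10 m
GM = 2.394 × 10^16 m³/s²
2a = 1.9212 × 10^11 m
GMm = 2.394 × 10^16 × 3407 = 8.15636 × 10^19 m³·kg/s²
E = −GMm/(2a) = -4.24545 × 10^8 J ≈ -424.5 MJ

Final answer: -424.5 MJ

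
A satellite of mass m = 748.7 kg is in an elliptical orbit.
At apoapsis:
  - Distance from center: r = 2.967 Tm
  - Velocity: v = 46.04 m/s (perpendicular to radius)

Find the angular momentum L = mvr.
r = 2.967 Tm = 2.967 × 10^12 m
v = 46.04 m/s
vr = 46.04 × 2.967 × 10^12 = 1.36601 × 10^14 m²/s
L = m × vr = 748.7 × 1.36601 × 10^14 = 1.02273 × 10^17 kg·m²/s ≈ 1.023 × 10^17 kg·m²/s

Final answer: L = 1.023 × 10^17 kg·m²/s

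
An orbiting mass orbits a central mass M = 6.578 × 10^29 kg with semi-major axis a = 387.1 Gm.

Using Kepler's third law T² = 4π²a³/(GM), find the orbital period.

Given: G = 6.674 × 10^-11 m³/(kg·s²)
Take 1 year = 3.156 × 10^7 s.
M = 6.578 × 10^29 kg
GM = G × M = 6.674 × 10^-11 × 6.578 × 10^29 = 4.39016 × 10^19 m³/s²
a = 387.1 Gm = 3.871 × 10^11 m
a³ = 5.80055 × 10^34 m³
T = 2π √(a³/GM) = 2π √((5.80055 × 10^34) / (4.39016 × 10^19)) = 2π × 3.63492 × 10^7 s
T = 2.28389 × 10^8 s ≈ 7.237 years

Final answer: 7.237 years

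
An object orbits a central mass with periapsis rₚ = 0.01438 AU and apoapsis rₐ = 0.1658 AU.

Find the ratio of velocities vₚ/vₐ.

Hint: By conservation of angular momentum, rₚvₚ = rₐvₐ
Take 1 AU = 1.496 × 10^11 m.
rₚ = 0.01438 AU = 2.15125 × 10^9 m
rₐ = 0.1658 AU = 2.48037 × 10^10 m
rₚvₚ = rₐvₐ  ⇒  vₚ/vₐ = rₐ/rₚ
vₚ/vₐ = (2.48037 × 10^10) / (2.15125 × 10^9) = 11.5299

Final answer: vₚ/vₐ = 11.53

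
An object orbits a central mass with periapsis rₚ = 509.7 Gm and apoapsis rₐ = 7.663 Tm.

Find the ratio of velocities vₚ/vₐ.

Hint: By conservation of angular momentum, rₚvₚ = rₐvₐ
rₚ = 509.7 Gm = 5.097 × 10^11 m
rₐ = 7.663 Tm = 7.663 × 10^12 m
rₚvₚ = rₐvₐ  ⇒  vₚ/vₐ = rₐ/rₚ
vₚ/vₐ = (7.663 × 10^12) / (5.097 × 10^11) = 15.0343

Final answer: vₚ/vₐ = 15.03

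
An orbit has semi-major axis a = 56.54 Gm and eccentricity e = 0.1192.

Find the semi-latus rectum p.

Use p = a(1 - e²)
a = 56.54 Gm = 5.654 × 10^10 m
e = 0.1192,  e² = 0.0142086,  1 − e² = 0.985791
p = a(1 − e²) = 5.654 × 10^10 m × 0.985791 = 5.57366 × 10^10 m ≈ 55.74 Gm

Final answer: p = 55.74 Gm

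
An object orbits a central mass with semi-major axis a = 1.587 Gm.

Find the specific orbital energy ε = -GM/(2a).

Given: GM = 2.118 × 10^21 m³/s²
a = 1.587 Gm = 1.587 × 10^9 m
GM = 2.118 × 10^21 m³/s²
2a = 3.174 × 10^9 m
ε = −GM/(2a) = -6.67297 × 10^11 J/kg ≈ -667.3 GJ/kg

Final answer: -667.3 GJ/kg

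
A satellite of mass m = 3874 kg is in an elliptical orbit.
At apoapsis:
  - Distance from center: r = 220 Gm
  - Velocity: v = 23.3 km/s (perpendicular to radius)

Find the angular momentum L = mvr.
r = 220 Gm = 2.2 × 10^11 m
v = 23.3 km/s = 23300 m/s
vr = 23300 × 2.2 × 10^11 = 5.126 × 10^15 m²/s
L = m × vr = 3874 × 5.126 × 10^15 = 1.98581 × 10^19 kg·m²/s ≈ 1.986 × 10^19 kg·m²/s

Final answer: L = 1.986 × 10^19 kg·m²/s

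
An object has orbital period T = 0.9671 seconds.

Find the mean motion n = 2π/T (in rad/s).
T = 0.9671 seconds
n = 2π / 0.9671 s = 6.49693 rad/s ≈ 6.497 rad/s

Final answer: n = 6.497 rad/s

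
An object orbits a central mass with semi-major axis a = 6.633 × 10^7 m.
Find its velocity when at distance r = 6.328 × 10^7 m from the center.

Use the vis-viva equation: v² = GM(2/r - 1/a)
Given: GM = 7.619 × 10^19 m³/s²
a = 6.633 × 10^7 m
r = 6.328 × 10^7 m
GM = 7.619 × 10^19 m³/s²
2/r − 1/a = 3.16056 × 10^-8 − 1.50761 × 10^-8 = 1.65294 × 10^-8 m⁻¹
v² = GM (2/r − 1/a) = 1.25938 × 10^12 m²/s²
v = 1.12222 × 10^6 m/s ≈ 1122 km/s

Final answer: 1122 km/s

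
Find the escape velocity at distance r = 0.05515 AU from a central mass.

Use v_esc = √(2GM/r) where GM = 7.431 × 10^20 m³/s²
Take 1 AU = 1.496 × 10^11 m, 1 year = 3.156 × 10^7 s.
r = 0.05515 AU = 8.25044 × 10^9 m
GM = 7.431 × 10^20 m³/s²
2GM/r = 2 × (7.431 × 10^20) / (8.25044 × 10^9) = 1.80136 × 10^11 m²/s²
v_esc = √(2GM/r) = 424424 m/s ≈ 89.54 AU/year

Final answer: 89.54 AU/year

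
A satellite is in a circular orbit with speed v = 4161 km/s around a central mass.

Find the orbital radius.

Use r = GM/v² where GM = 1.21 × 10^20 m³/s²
v = 4161 km/s = 4.161 × 10^6 m/s
GM = 1.21 × 10^20 m³/s²
v² = 1.73139 × 10^13 m²/s²
r = GM/v² = (1.21 × 10^20) / (1.73139 × 10^13) = 6.9886 × 10^6 m ≈ 6.989 × 10^6 m

Final answer: 6.989 × 10^6 m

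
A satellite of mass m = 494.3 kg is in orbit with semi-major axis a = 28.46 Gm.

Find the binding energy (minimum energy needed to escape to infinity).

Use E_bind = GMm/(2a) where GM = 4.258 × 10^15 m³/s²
a = 28.46 Gm = 2.846 × 10^10 m
GM = 4.258 × 10^15 m³/s²
m = 494.3 kg
GMm = 4.258 × 10^15 × 494.3 = 2.10473 × 10^18 m³·kg/s²
2a = 5.692 × 10^10 m
E_bind = GMm/(2a) = 3.6977 × 10^7 J ≈ 36.98 MJ

Final answer: 36.98 MJ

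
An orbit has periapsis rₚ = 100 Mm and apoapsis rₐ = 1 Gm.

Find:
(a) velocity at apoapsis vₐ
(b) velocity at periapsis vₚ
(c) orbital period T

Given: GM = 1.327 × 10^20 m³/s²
rₚ = 100 Mm = 1 × 10^8 m
rₐ = 1 Gm = 1 × 10^9 m
GM = 1.327 × 10^20 m³/s²
a = (rₚ + rₐ)/2 = 5.5 × 10^8 m
e = (rₐ − rₚ)/(rₐ + rₚ) = (9 × 10^8) / (1.1 × 10^9) = 0.818182
(a) vₐ² = GM (2/rₐ − 1/a) = 1.327 × 10^20 × (2 × 10^-9 − 1.81818 × 10^-9) = 2.41273 × 10^10 m²/s²;  vₐ = 155330 m/s ≈ 155.3 km/s
(b) vₚ² = GM (2/rₚ − 1/a) = 1.327 × 10^20 × (2 × 10^-8 − 1.81818 × 10^-9) = 2.41273 × 10^12 m²/s²;  vₚ = 1.5533 × 10^6 m/s ≈ 1553 km/s
(c) a³ = 1.66375 × 10^26 m³;  T = 2π √(a³/GM) = 2π × 1119.72 s = 7035.39 s ≈ 1.954 hours

Final answer:
(a) velocity at apoapsis vₐ = 155.3 km/s
(b) velocity at periapsis vₚ = 1553 km/s
(c) orbital period T = 1.954 hours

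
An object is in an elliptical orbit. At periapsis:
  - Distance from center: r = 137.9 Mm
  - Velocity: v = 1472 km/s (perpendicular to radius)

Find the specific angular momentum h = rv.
r = 137.9 Mm = 1.379 × 10^8 m
v = 1472 km/s = 1.472 × 10^6 m/s
h = rv = 1.379 × 10^8 × 1.472 × 10^6 = 2.02989 × 10^14 m²/s ≈ 2.03 × 10^14 m²/s

Final answer: h = 2.03 × 10^14 m²/s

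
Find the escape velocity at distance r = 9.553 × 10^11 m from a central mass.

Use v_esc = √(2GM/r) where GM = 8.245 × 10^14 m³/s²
r = 9.553 × 10^11 m
GM = 8.245 × 10^14 m³/s²
2GM/r = 2 × (8.245 × 10^14) / (9.553 × 10^11) = 1726.16 m²/s²
v_esc = √(2GM/r) = 41.5471 m/s ≈ 41.55 m/s

Final answer: 41.55 m/s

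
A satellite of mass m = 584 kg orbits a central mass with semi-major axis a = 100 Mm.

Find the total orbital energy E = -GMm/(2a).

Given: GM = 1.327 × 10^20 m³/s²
a = 100 Mm = 1 × 10^8 m
GM = 1.327 × 10^20 m³/s²
2a = 2 × 10^8 m
GMm = 1.327 × 10^20 × 584 = 7.74968 × 10^22 m³·kg/s²
E = −GMm/(2a) = -3.87484 × 10^14 J ≈ -387.5 TJ

Final answer: -387.5 TJ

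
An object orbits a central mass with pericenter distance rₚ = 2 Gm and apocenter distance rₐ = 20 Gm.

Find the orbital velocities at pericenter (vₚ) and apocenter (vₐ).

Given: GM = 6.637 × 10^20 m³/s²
rₚ = 2 Gm = 2 × 10^9 m
rₐ = 20 Gm = 2 × 10^10 m
GM = 6.637 × 10^20 m³/s²
a = (rₚ + rₐ)/2 = 1.1 × 10^10 m
Vis-viva: v² = GM (2/r − 1/a)
vₚ² = 6.637 × 10^20 × (1 × 10^-9 − 9.09091 × 10^-11) = 6.03364 × 10^11 m²/s²
vₚ = 776765 m/s ≈ 776.8 km/s
vₐ² = 6.637 × 10^20 × (1 × 10^-10 − 9.09091 × 10^-11) = 6.03364 × 10^9 m²/s²
vₐ = 77676.5 m/s ≈ 77.68 km/s

Final answer: vₚ = 776.8 km/s, vₐ = 77.68 km/s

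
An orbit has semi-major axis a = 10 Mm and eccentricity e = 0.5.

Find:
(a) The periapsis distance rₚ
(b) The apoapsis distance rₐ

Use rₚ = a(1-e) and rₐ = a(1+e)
a = 10 Mm = 1 × 10^7 m
e = 0.5:  1 − e = 0.5,  1 + e = 1.5
(a) rₚ = a(1 − e) = 1 × 10^7 m × 0.5 = 5 × 10^6 m ≈ 5 Mm
(b) rₐ = a(1 + e) = 1 × 10^7 m × 1.5 = 1.5 × 10^7 m ≈ 15 Mm

Final answer:
(a) rₚ = 5 Mm
(b) rₐ = 15 Mm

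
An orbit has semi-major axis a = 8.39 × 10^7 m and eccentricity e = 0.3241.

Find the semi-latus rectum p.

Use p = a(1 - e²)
a = 8.39 × 10^7 m
e = 0.3241,  e² = 0.105041,  1 − e² = 0.894959
p = a(1 − e²) = 8.39 × 10^7 m × 0.894959 = 7.50871 × 10^7 m ≈ 7.509 × 10^7 m

Final answer: p = 7.509 × 10^7 m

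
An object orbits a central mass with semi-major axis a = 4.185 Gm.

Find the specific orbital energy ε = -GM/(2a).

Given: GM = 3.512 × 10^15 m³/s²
a = 4.185 Gm = 4.185 × 10^9 m
GM = 3.512 × 10^15 m³/s²
2a = 8.37 × 10^9 m
ε = −GM/(2a) = -419594 J/kg ≈ -419.6 kJ/kg

Final answer: -419.6 kJ/kg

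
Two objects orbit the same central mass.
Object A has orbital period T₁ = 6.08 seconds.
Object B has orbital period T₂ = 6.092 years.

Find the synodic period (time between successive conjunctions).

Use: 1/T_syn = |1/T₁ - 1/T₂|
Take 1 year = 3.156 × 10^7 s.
T₁ = 6.08 seconds
T₂ = 6.092 years = 1.92264 × 10^8 s
1/T₁ = 0.164474 s⁻¹
1/T₂ = 5.20119 × 10^-9 s⁻¹
|1/T₁ − 1/T₂| = 0.164474 s⁻¹
T_syn = 1 / |1/T₁ − 1/T₂| = 6.08 s ≈ 6.08 seconds

Final answer: T_syn = 6.08 seconds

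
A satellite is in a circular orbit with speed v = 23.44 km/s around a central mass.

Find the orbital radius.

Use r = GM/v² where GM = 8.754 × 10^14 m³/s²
v = 23.44 km/s = 23440 m/s
GM = 8.754 × 10^14 m³/s²
v² = 5.49434 × 10^8 m²/s²
r = GM/v² = (8.754 × 10^14) / (5.49434 × 10^8) = 1.59328 × 10^6 m ≈ 1.593 Mm

Final answer: 1.593 Mm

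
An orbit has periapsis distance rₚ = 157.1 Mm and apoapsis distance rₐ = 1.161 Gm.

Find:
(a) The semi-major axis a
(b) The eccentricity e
rₚ = 157.1 Mm = 1.571 × 10^8 m
rₐ = 1.161 Gm = 1.161 × 10^9 m
(a) a = (rₚ + rₐ)/2 = 6.5905 × 10^8 m ≈ 659 Mm
(b) e = (rₐ − rₚ)/(rₐ + rₚ) = (1.0039 × 10^9) / (1.3181 × 10^9) = 0.761627

Final answer:
(a) a = 659 Mm
(b) e = 0.7616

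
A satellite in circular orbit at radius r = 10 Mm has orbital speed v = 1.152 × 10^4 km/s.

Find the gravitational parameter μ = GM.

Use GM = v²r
r = 10 Mm = 1 × 10^7 m
v = 1.152 × 10^4 km/s = 1.152 × 10^7 m/s
v² = 1.3271 × 10^14 m²/s²
GM = v²r = 1.3271 × 10^14 × 1 × 10^7 = 1.3271 × 10^21 m³/s²
GM ≈ 1.327 × 10^21 m³/s²

Final answer: GM = 1.327 × 10^21 m³/s²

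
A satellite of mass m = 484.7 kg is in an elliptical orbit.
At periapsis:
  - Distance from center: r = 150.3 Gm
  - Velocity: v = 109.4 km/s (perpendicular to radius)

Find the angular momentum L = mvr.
r = 150.3 Gm = 1.503 × 10^11 m
v = 109.4 km/s = 109400 m/s
vr = 109400 × 1.503 × 10^11 = 1.64428 × 10^16 m²/s
L = m × vr = 484.7 × 1.64428 × 10^16 = 7.96983 × 10^18 kg·m²/s ≈ 7.97 × 10^18 kg·m²/s

Final answer: L = 7.97 × 10^18 kg·m²/s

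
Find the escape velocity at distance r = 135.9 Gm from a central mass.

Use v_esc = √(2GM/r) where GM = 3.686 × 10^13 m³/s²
r = 135.9 Gm = 1.359 × 10^11 m
GM = 3.686 × 10^13 m³/s²
2GM/r = 2 × (3.686 × 10^13) / (1.359 × 10^11) = 542.458 m²/s²
v_esc = √(2GM/r) = 23.2907 m/s ≈ 23.29 m/s

Final answer: 23.29 m/s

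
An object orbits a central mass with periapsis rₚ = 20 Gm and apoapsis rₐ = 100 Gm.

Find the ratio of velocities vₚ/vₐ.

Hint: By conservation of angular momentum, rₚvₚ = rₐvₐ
rₚ = 20 Gm = 2 × 10^10 m
rₐ = 100 Gm = 1 × 10^11 m
rₚvₚ = rₐvₐ  ⇒  vₚ/vₐ = rₐ/rₚ
vₚ/vₐ = (1 × 10^11) / (2 × 10^10) = 5

Final answer: vₚ/vₐ = 5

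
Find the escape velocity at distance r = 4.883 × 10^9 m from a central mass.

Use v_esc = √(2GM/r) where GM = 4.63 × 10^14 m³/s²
r = 4.883 × 10^9 m
GM = 4.63 × 10^14 m³/s²
2GM/r = 2 × (4.63 × 10^14) / (4.883 × 10^9) = 189638 m²/s²
v_esc = √(2GM/r) = 435.474 m/s ≈ 435.5 m/s

Final answer: 435.5 m/s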